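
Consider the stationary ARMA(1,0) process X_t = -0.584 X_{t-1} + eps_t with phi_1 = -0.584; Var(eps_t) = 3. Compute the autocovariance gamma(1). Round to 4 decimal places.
\gamma(1) = -2.6588

Multiply the model equation by X_{t-k} and take expectations. With theta_0 = psi_0 = 1 and psi_j the MA(infinity) weights, this gives
  gamma(k) - sum_i phi_i gamma(k-i) = c_k,
  c_k = sigma^2 * sum_{j=k..q} theta_j psi_{j-k}   (c_k = 0 for k > q),
using gamma(-m) = gamma(m).
Pure AR (q = 0): c_0 = sigma^2 = 3, c_k = 0 for k >= 1.
Equations for k = 0 and k = 1 (AR order 1):
  gamma(0) = phi_1 gamma(1) + c_0
  gamma(1) = phi_1 gamma(0) + c_1
Substituting the second into the first: gamma(0) (1 - phi_1^2) = c_0 + phi_1 c_1, so
  gamma(0) = c_0 / (1 - phi_1^2) = 3 / (1 - (-0.584)^2) = 3 / 0.658944 = 4.552739.
  gamma(1) = phi_1 gamma(0) = (-0.584)(4.552739) = -2.6588.
Therefore gamma(1) = -2.6588 (to 4 decimal places).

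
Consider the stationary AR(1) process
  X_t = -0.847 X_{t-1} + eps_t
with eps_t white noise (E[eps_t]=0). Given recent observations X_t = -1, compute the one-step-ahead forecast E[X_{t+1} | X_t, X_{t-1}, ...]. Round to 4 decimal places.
E[X_{t+1} \mid \mathcal F_t] = 0.8470

For an AR(p) model X_t = c + sum_i phi_i X_{t-i} + eps_t, the
one-step-ahead conditional mean is
  E[X_{t+1} | X_t, ...] = c + sum_i phi_i X_{t+1-i}.
Substitute known values:
  E[X_{t+1} | ...] = (-0.847) * (-1)
                   = 0.8470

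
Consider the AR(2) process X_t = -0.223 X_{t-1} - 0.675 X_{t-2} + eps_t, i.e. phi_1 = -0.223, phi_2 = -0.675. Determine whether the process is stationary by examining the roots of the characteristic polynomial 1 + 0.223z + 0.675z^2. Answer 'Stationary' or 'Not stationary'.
\text{Stationary}

The AR(p) characteristic polynomial is P(z) = 1 + 0.223z + 0.675z^2.
Stationarity requires all roots to lie outside the unit circle, i.e. |z| > 1 for every root.
Set 1 + (0.223) z + (0.675) z^2 = 0, i.e. a z^2 + b z + c = 0 with a = 0.675, b = 0.223, c = 1.
Discriminant D = b^2 - 4ac = (0.223)^2 - 4*(0.675)*1 = 0.049729 - (2.7) = -2.650271.
D < 0, so the roots are the complex-conjugate pair z = (-b +/- i sqrt(-D)) / (2a) = -0.1652 +/- 1.2059i.
For a conjugate pair |z|^2 = z * conj(z) = (product of roots) = c/a = 1/(0.675) = 1.481481, so |z| = sqrt(1.481481) = 1.2172 for both roots.
Moduli of all roots: 1.2172, 1.2172.
All moduli strictly greater than 1? Yes.
Verdict: Stationary.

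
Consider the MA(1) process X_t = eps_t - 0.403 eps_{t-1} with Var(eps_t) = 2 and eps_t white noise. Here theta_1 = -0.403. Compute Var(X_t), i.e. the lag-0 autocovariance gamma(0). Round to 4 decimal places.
\gamma(0) = 2.3248

For an MA(q) process X_t = eps_t + sum_i theta_i eps_{t-i} with
Var(eps_t) = sigma^2, the variance is
  gamma(0) = sigma^2 * (1 + sum_i theta_i^2).
  sum_i theta_i^2 = (-0.403)^2 = 0.162409.
  gamma(0) = 2 * (1 + 0.162409) = 2 * 1.162409 = 2.324818, which rounds to 2.3248.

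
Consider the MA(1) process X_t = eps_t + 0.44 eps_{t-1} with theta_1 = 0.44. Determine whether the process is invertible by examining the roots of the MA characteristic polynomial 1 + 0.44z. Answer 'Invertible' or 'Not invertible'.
\text{Invertible}

The MA(q) characteristic polynomial is P(z) = 1 + 0.44z.
Invertibility requires all roots to lie outside the unit circle, i.e. |z| > 1 for every root.
This is linear in z: 1 + (0.44) z = 0  =>  z = -1/(0.44) = -2.272727,  |z| = 2.272727.
Moduli of all roots: 2.2727.
All moduli strictly greater than 1? Yes.
Verdict: Invertible.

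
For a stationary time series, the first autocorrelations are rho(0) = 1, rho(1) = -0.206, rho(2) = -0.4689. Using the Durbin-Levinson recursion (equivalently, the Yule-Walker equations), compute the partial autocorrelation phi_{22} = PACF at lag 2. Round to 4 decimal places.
\phi_{22} = -0.5340

The PACF at lag k is phi_{kk}, the last component of the solution
to the Yule-Walker system G_k phi = r_k where
  (G_k)_{ij} = rho(|i - j|), (r_k)_i = rho(i), i,j = 1..k.
Equivalently, Durbin-Levinson gives phi_{kk} iteratively:
  phi_{11} = rho(1)
  phi_{kk} = [rho(k) - sum_{j=1..k-1} phi_{k-1,j} rho(k-j)]
            / [1 - sum_{j=1..k-1} phi_{k-1,j} rho(j)],
  phi_{k,j} = phi_{k-1,j} - phi_{kk} phi_{k-1,k-j},  j = 1..k-1.
Step k = 1:
  phi_11 = rho(1) = -0.206.
Step k = 2:
  phi_22 = [rho(2) - phi_11 rho(1)] / [1 - phi_11 rho(1)] = [-0.4689 - (-0.206)(-0.206)] / [1 - (-0.206)(-0.206)]
         = -0.511336 / 0.957564 = -0.534.
Therefore phi_{22} = -0.5340.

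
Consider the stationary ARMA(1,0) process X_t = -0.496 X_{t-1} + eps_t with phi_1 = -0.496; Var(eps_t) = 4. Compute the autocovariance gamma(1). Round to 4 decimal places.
\gamma(1) = -2.6314

Multiply the model equation by X_{t-k} and take expectations. With theta_0 = psi_0 = 1 and psi_j the MA(infinity) weights, this gives
  gamma(k) - sum_i phi_i gamma(k-i) = c_k,
  c_k = sigma^2 * sum_{j=k..q} theta_j psi_{j-k}   (c_k = 0 for k > q),
using gamma(-m) = gamma(m).
Pure AR (q = 0): c_0 = sigma^2 = 4, c_k = 0 for k >= 1.
Equations for k = 0 and k = 1 (AR order 1):
  gamma(0) = phi_1 gamma(1) + c_0
  gamma(1) = phi_1 gamma(0) + c_1
Substituting the second into the first: gamma(0) (1 - phi_1^2) = c_0 + phi_1 c_1, so
  gamma(0) = c_0 / (1 - phi_1^2) = 4 / (1 - (-0.496)^2) = 4 / 0.753984 = 5.305152.
  gamma(1) = phi_1 gamma(0) = (-0.496)(5.305152) = -2.631356.
Therefore gamma(1) = -2.6314 (to 4 decimal places).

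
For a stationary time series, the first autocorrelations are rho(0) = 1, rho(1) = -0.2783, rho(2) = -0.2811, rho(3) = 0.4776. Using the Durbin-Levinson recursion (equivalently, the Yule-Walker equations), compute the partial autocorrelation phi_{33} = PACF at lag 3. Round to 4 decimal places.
\phi_{33} = 0.3330

The PACF at lag k is phi_{kk}, the last component of the solution
to the Yule-Walker system G_k phi = r_k where
  (G_k)_{ij} = rho(|i - j|), (r_k)_i = rho(i), i,j = 1..k.
Equivalently, Durbin-Levinson gives phi_{kk} iteratively:
  phi_{11} = rho(1)
  phi_{kk} = [rho(k) - sum_{j=1..k-1} phi_{k-1,j} rho(k-j)]
            / [1 - sum_{j=1..k-1} phi_{k-1,j} rho(j)],
  phi_{k,j} = phi_{k-1,j} - phi_{kk} phi_{k-1,k-j},  j = 1..k-1.
Step k = 1:
  phi_11 = rho(1) = -0.2783.
Step k = 2:
  phi_22 = [rho(2) - phi_11 rho(1)] / [1 - phi_11 rho(1)] = [-0.2811 - (-0.2783)(-0.2783)] / [1 - (-0.2783)(-0.2783)]
         = -0.35855089 / 0.92254911 = -0.388652.
  Update: phi_21 = phi_11 - phi_22 phi_11 = -0.2783 - (-0.388652)(-0.2783) = -0.386462.
Step k = 3:
  phi_33 = [rho(3) - phi_21 rho(2) - phi_22 rho(1)] / [1 - phi_21 rho(1) - phi_22 rho(2)]
    numerator   = 0.4776 - (-0.386462)(-0.2811) - (-0.388652)(-0.2783) = 0.26080359
    denominator = 1 - (-0.386462)(-0.2783) - (-0.388652)(-0.2811) = 0.78319746
  phi_33 = 0.26080359 / 0.78319746 = 0.333.
Therefore phi_{33} = 0.3330.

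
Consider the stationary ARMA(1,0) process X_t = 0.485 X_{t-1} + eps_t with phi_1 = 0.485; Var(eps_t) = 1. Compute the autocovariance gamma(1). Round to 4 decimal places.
\gamma(1) = 0.6342

Multiply the model equation by X_{t-k} and take expectations. With theta_0 = psi_0 = 1 and psi_j the MA(infinity) weights, this gives
  gamma(k) - sum_i phi_i gamma(k-i) = c_k,
  c_k = sigma^2 * sum_{j=k..q} theta_j psi_{j-k}   (c_k = 0 for k > q),
using gamma(-m) = gamma(m).
Pure AR (q = 0): c_0 = sigma^2 = 1, c_k = 0 for k >= 1.
Equations for k = 0 and k = 1 (AR order 1):
  gamma(0) = phi_1 gamma(1) + c_0
  gamma(1) = phi_1 gamma(0) + c_1
Substituting the second into the first: gamma(0) (1 - phi_1^2) = c_0 + phi_1 c_1, so
  gamma(0) = c_0 / (1 - phi_1^2) = 1 / (1 - (0.485)^2) = 1 / 0.764775 = 1.307574.
  gamma(1) = phi_1 gamma(0) = (0.485)(1.307574) = 0.634173.
Therefore gamma(1) = 0.6342 (to 4 decimal places).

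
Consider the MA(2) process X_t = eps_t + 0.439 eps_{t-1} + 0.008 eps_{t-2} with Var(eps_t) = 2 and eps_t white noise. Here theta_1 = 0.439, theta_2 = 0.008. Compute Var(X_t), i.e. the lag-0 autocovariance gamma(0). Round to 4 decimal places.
\gamma(0) = 2.3856

For an MA(q) process X_t = eps_t + sum_i theta_i eps_{t-i} with
Var(eps_t) = sigma^2, the variance is
  gamma(0) = sigma^2 * (1 + sum_i theta_i^2).
  sum_i theta_i^2 = (0.439)^2 + (0.008)^2 = 0.192721 + 0.000064 = 0.192785.
  gamma(0) = 2 * (1 + 0.192785) = 2 * 1.192785 = 2.38557, which rounds to 2.3856.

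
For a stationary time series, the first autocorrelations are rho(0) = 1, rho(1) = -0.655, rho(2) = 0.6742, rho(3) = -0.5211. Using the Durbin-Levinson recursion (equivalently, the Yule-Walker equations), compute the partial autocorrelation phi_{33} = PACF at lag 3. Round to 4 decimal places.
\phi_{33} = 0.0261

The PACF at lag k is phi_{kk}, the last component of the solution
to the Yule-Walker system G_k phi = r_k where
  (G_k)_{ij} = rho(|i - j|), (r_k)_i = rho(i), i,j = 1..k.
Equivalently, Durbin-Levinson gives phi_{kk} iteratively:
  phi_{11} = rho(1)
  phi_{kk} = [rho(k) - sum_{j=1..k-1} phi_{k-1,j} rho(k-j)]
            / [1 - sum_{j=1..k-1} phi_{k-1,j} rho(j)],
  phi_{k,j} = phi_{k-1,j} - phi_{kk} phi_{k-1,k-j},  j = 1..k-1.
Step k = 1:
  phi_11 = rho(1) = -0.655.
Step k = 2:
  phi_22 = [rho(2) - phi_11 rho(1)] / [1 - phi_11 rho(1)] = [0.6742 - (-0.655)(-0.655)] / [1 - (-0.655)(-0.655)]
         = 0.245175 / 0.570975 = 0.429397.
  Update: phi_21 = phi_11 - phi_22 phi_11 = -0.655 - (0.429397)(-0.655) = -0.373745.
Step k = 3:
  phi_33 = [rho(3) - phi_21 rho(2) - phi_22 rho(1)] / [1 - phi_21 rho(1) - phi_22 rho(2)]
    numerator   = -0.5211 - (-0.373745)(0.6742) - (0.429397)(-0.655) = 0.01213391
    denominator = 1 - (-0.373745)(-0.655) - (0.429397)(0.6742) = 0.46569757
  phi_33 = 0.01213391 / 0.46569757 = 0.0261.
Therefore phi_{33} = 0.0261.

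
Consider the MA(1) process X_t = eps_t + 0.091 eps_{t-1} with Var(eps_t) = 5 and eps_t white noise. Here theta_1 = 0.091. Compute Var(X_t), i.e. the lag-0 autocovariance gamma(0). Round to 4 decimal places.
\gamma(0) = 5.0414

For an MA(q) process X_t = eps_t + sum_i theta_i eps_{t-i} with
Var(eps_t) = sigma^2, the variance is
  gamma(0) = sigma^2 * (1 + sum_i theta_i^2).
  sum_i theta_i^2 = (0.091)^2 = 0.008281.
  gamma(0) = 5 * (1 + 0.008281) = 5 * 1.008281 = 5.041405, which rounds to 5.0414.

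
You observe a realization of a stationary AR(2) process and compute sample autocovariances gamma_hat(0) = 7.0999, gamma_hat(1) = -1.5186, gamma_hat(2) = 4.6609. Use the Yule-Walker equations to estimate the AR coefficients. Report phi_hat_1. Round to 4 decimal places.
\hat\phi_{1} = -0.0770

The Yule-Walker equations for an AR(p) process read, in matrix form,
  Gamma_p phi = r_p,   with   (Gamma_p)_{ij} = gamma(|i - j|),
                       (r_p)_i = gamma(i),   i,j = 1..p.
Substitute the sample gammas (Toeplitz matrix and right-hand side of size 2):
  Gamma_p = [[7.0999, -1.5186], [-1.5186, 7.0999]]
  r_p     = [-1.5186, 4.6609]
Written out:
  7.0999 phi_1 - 1.5186 phi_2 = -1.5186
  -1.5186 phi_1 + 7.0999 phi_2 = 4.6609
Solve by Cramer's rule:
  det = gamma(0)^2 - gamma(1)^2 = (7.0999)^2 - (-1.5186)^2 = 50.40858001 - 2.30614596 = 48.10243405
  phi_hat_1 = [gamma(1) gamma(0) - gamma(1) gamma(2)] / det = [(-1.5186)(7.0999) - (-1.5186)(4.6609)] / 48.10243405 = -3.7038654 / 48.10243405 = -0.077
  phi_hat_2 = [gamma(0) gamma(2) - gamma(1)^2] / det = [(7.0999)(4.6609) - (-1.5186)^2] / 48.10243405 = 30.78577795 / 48.10243405 = 0.64
So phi_hat = [-0.0770, 0.6400].
Therefore phi_hat_1 = -0.0770.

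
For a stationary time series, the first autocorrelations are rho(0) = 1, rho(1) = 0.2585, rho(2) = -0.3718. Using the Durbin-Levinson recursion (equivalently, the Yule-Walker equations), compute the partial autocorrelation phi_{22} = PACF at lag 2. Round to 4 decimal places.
\phi_{22} = -0.4700

The PACF at lag k is phi_{kk}, the last component of the solution
to the Yule-Walker system G_k phi = r_k where
  (G_k)_{ij} = rho(|i - j|), (r_k)_i = rho(i), i,j = 1..k.
Equivalently, Durbin-Levinson gives phi_{kk} iteratively:
  phi_{11} = rho(1)
  phi_{kk} = [rho(k) - sum_{j=1..k-1} phi_{k-1,j} rho(k-j)]
            / [1 - sum_{j=1..k-1} phi_{k-1,j} rho(j)],
  phi_{k,j} = phi_{k-1,j} - phi_{kk} phi_{k-1,k-j},  j = 1..k-1.
Step k = 1:
  phi_11 = rho(1) = 0.2585.
Step k = 2:
  phi_22 = [rho(2) - phi_11 rho(1)] / [1 - phi_11 rho(1)] = [-0.3718 - (0.2585)(0.2585)] / [1 - (0.2585)(0.2585)]
         = -0.43862225 / 0.93317775 = -0.47.
Therefore phi_{22} = -0.4700.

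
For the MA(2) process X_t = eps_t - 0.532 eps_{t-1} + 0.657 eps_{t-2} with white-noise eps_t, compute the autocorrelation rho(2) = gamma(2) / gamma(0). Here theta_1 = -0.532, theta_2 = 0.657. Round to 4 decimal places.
\rho(2) = 0.3832

For an MA(q) process with theta_0 = 1, the autocovariance is
  gamma(k) = sigma^2 * sum_{i=0..q-k} theta_i * theta_{i+k},
and rho(k) = gamma(k) / gamma(0). Sigma^2 cancels.
  numerator   = (1)*(0.657) = 0.657.
  denominator = (1)^2 + (-0.532)^2 + (0.657)^2 = 1.714673.
  rho(2) = 0.657 / 1.714673 = 0.3832.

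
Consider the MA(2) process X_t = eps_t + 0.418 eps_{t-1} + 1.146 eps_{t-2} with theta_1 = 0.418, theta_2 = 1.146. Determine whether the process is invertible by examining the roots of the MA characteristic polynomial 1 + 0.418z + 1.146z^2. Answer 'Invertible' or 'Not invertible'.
\text{Not invertible}

The MA(q) characteristic polynomial is P(z) = 1 + 0.418z + 1.146z^2.
Invertibility requires all roots to lie outside the unit circle, i.e. |z| > 1 for every root.
Set 1 + (0.418) z + (1.146) z^2 = 0, i.e. a z^2 + b z + c = 0 with a = 1.146, b = 0.418, c = 1.
Discriminant D = b^2 - 4ac = (0.418)^2 - 4*(1.146)*1 = 0.174724 - (4.584) = -4.409276.
D < 0, so the roots are the complex-conjugate pair z = (-b +/- i sqrt(-D)) / (2a) = -0.1824 +/- 0.9162i.
For a conjugate pair |z|^2 = z * conj(z) = (product of roots) = c/a = 1/(1.146) = 0.8726, so |z| = sqrt(0.8726) = 0.9341 for both roots.
Moduli of all roots: 0.9341, 0.9341.
All moduli strictly greater than 1? No.
Verdict: Not invertible.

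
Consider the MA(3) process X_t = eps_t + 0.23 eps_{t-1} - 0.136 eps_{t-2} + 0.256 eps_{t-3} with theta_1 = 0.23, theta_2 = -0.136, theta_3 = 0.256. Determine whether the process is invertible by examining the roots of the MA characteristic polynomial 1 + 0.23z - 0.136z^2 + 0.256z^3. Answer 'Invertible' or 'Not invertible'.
\text{Invertible}

The MA(q) characteristic polynomial is P(z) = 1 + 0.23z - 0.136z^2 + 0.256z^3.
Invertibility requires all roots to lie outside the unit circle, i.e. |z| > 1 for every root.
Degree 3: look for a simple real root z0 first, then factor out (1 - z/z0) and solve the remaining quadratic.
Testing z0 = -1.25: P(-1.25) = 1 + (0.23)(-1.25) + (-0.136)(-1.25)^2 + (0.256)(-1.25)^3
  = 1 + (-0.2875) + (-0.2125) + (-0.5) = 0.  So z_0 = -1.25 is a root, |z_0| = 1.25.
Divide out the factor (1 + 0.8 z) = (1 - z/z0) (since 1/z0 = -0.8):
  P(z) = (1 + 0.8 z)(1 + (-0.57) z + (0.32) z^2)
  [check: z-coef -0.57 - (-0.8) = 0.23; z^2-coef 0.32 - (-0.8)(-0.57) = -0.136; z^3-coef -(-0.8)(0.32) = 0.256.]
Remaining roots from the quadratic factor 1 + (-0.57) z + (0.32) z^2:
  Set 1 + (-0.57) z + (0.32) z^2 = 0, i.e. a z^2 + b z + c = 0 with a = 0.32, b = -0.57, c = 1.
  Discriminant D = b^2 - 4ac = (-0.57)^2 - 4*(0.32)*1 = 0.3249 - (1.28) = -0.9551.
  D < 0, so the roots are the complex-conjugate pair z = (-b +/- i sqrt(-D)) / (2a) = 0.8906 +/- 1.527i.
  For a conjugate pair |z|^2 = z * conj(z) = (product of roots) = c/a = 1/(0.32) = 3.125, so |z| = sqrt(3.125) = 1.7678 for both roots.
Moduli of all roots: 1.2500, 1.7678, 1.7678.
All moduli strictly greater than 1? Yes.
Verdict: Invertible.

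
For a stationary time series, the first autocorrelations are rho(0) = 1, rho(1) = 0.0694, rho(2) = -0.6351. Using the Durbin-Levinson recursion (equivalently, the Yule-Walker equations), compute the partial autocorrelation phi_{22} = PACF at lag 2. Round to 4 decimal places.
\phi_{22} = -0.6430

The PACF at lag k is phi_{kk}, the last component of the solution
to the Yule-Walker system G_k phi = r_k where
  (G_k)_{ij} = rho(|i - j|), (r_k)_i = rho(i), i,j = 1..k.
Equivalently, Durbin-Levinson gives phi_{kk} iteratively:
  phi_{11} = rho(1)
  phi_{kk} = [rho(k) - sum_{j=1..k-1} phi_{k-1,j} rho(k-j)]
            / [1 - sum_{j=1..k-1} phi_{k-1,j} rho(j)],
  phi_{k,j} = phi_{k-1,j} - phi_{kk} phi_{k-1,k-j},  j = 1..k-1.
Step k = 1:
  phi_11 = rho(1) = 0.0694.
Step k = 2:
  phi_22 = [rho(2) - phi_11 rho(1)] / [1 - phi_11 rho(1)] = [-0.6351 - (0.0694)(0.0694)] / [1 - (0.0694)(0.0694)]
         = -0.63991636 / 0.99518364 = -0.643.
Therefore phi_{22} = -0.6430.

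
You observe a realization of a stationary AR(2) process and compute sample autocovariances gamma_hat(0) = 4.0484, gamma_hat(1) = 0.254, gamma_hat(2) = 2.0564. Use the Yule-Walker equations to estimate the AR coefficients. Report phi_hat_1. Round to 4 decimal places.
\hat\phi_{1} = 0.0310

The Yule-Walker equations for an AR(p) process read, in matrix form,
  Gamma_p phi = r_p,   with   (Gamma_p)_{ij} = gamma(|i - j|),
                       (r_p)_i = gamma(i),   i,j = 1..p.
Substitute the sample gammas (Toeplitz matrix and right-hand side of size 2):
  Gamma_p = [[4.0484, 0.254], [0.254, 4.0484]]
  r_p     = [0.254, 2.0564]
Written out:
  4.0484 phi_1 + 0.254 phi_2 = 0.254
  0.254 phi_1 + 4.0484 phi_2 = 2.0564
Solve by Cramer's rule:
  det = gamma(0)^2 - gamma(1)^2 = (4.0484)^2 - (0.254)^2 = 16.38954256 - 0.064516 = 16.32502656
  phi_hat_1 = [gamma(1) gamma(0) - gamma(1) gamma(2)] / det = [(0.254)(4.0484) - (0.254)(2.0564)] / 16.32502656 = 0.505968 / 16.32502656 = 0.031
  phi_hat_2 = [gamma(0) gamma(2) - gamma(1)^2] / det = [(4.0484)(2.0564) - (0.254)^2] / 16.32502656 = 8.26061376 / 16.32502656 = 0.506
So phi_hat = [0.0310, 0.5060].
Therefore phi_hat_1 = 0.0310.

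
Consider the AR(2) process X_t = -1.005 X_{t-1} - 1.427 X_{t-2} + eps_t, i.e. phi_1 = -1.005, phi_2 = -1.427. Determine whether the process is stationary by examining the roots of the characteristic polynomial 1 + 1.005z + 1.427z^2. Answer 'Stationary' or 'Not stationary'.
\text{Not stationary}

The AR(p) characteristic polynomial is P(z) = 1 + 1.005z + 1.427z^2.
Stationarity requires all roots to lie outside the unit circle, i.e. |z| > 1 for every root.
Set 1 + (1.005) z + (1.427) z^2 = 0, i.e. a z^2 + b z + c = 0 with a = 1.427, b = 1.005, c = 1.
Discriminant D = b^2 - 4ac = (1.005)^2 - 4*(1.427)*1 = 1.010025 - (5.708) = -4.697975.
D < 0, so the roots are the complex-conjugate pair z = (-b +/- i sqrt(-D)) / (2a) = -0.3521 +/- 0.7595i.
For a conjugate pair |z|^2 = z * conj(z) = (product of roots) = c/a = 1/(1.427) = 0.700771, so |z| = sqrt(0.700771) = 0.8371 for both roots.
Moduli of all roots: 0.8371, 0.8371.
All moduli strictly greater than 1? No.
Verdict: Not stationary.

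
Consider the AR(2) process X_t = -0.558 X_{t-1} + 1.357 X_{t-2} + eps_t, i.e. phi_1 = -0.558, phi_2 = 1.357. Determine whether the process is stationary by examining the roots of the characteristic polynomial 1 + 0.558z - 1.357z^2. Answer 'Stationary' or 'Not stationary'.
\text{Not stationary}

The AR(p) characteristic polynomial is P(z) = 1 + 0.558z - 1.357z^2.
Stationarity requires all roots to lie outside the unit circle, i.e. |z| > 1 for every root.
Set 1 + (0.558) z + (-1.357) z^2 = 0, i.e. a z^2 + b z + c = 0 with a = -1.357, b = 0.558, c = 1.
Discriminant D = b^2 - 4ac = (0.558)^2 - 4*(-1.357)*1 = 0.311364 - (-5.428) = 5.739364.
D >= 0, so the roots are real: z = (-b +/- sqrt(D)) / (2a) = (-0.558 +/- 2.395697) / (-2.714).
  z_1 = (-0.558 + 2.395697) / (-2.714) = -0.6771,   |z_1| = 0.6771.
  z_2 = (-0.558 - 2.395697) / (-2.714) = 1.0883,   |z_2| = 1.0883.
Moduli of all roots: 0.6771, 1.0883.
All moduli strictly greater than 1? No.
Verdict: Not stationary.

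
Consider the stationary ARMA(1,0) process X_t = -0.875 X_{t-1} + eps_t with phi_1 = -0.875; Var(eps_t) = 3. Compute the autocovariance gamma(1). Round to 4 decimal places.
\gamma(1) = -11.2000

Multiply the model equation by X_{t-k} and take expectations. With theta_0 = psi_0 = 1 and psi_j the MA(infinity) weights, this gives
  gamma(k) - sum_i phi_i gamma(k-i) = c_k,
  c_k = sigma^2 * sum_{j=k..q} theta_j psi_{j-k}   (c_k = 0 for k > q),
using gamma(-m) = gamma(m).
Pure AR (q = 0): c_0 = sigma^2 = 3, c_k = 0 for k >= 1.
Equations for k = 0 and k = 1 (AR order 1):
  gamma(0) = phi_1 gamma(1) + c_0
  gamma(1) = phi_1 gamma(0) + c_1
Substituting the second into the first: gamma(0) (1 - phi_1^2) = c_0 + phi_1 c_1, so
  gamma(0) = c_0 / (1 - phi_1^2) = 3 / (1 - (-0.875)^2) = 3 / 0.234375 = 12.8.
  gamma(1) = phi_1 gamma(0) = (-0.875)(12.8) = -11.2.
Therefore gamma(1) = -11.2000 (to 4 decimal places).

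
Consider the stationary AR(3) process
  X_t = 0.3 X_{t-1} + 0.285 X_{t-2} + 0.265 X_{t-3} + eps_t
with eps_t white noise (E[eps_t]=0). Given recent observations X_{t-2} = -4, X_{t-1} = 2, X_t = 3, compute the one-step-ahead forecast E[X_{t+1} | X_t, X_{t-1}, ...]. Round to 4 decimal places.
E[X_{t+1} \mid \mathcal F_t] = 0.4100

For an AR(p) model X_t = c + sum_i phi_i X_{t-i} + eps_t, the
one-step-ahead conditional mean is
  E[X_{t+1} | X_t, ...] = c + sum_i phi_i X_{t+1-i}.
Substitute known values:
  E[X_{t+1} | ...] = (0.3) * (3) + (0.285) * (2) + (0.265) * (-4)
                   = 0.4100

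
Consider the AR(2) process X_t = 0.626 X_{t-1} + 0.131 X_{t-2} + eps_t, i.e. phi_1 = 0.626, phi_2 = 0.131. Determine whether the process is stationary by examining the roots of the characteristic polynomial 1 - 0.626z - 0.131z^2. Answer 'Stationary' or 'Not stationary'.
\text{Stationary}

The AR(p) characteristic polynomial is P(z) = 1 - 0.626z - 0.131z^2.
Stationarity requires all roots to lie outside the unit circle, i.e. |z| > 1 for every root.
Set 1 + (-0.626) z + (-0.131) z^2 = 0, i.e. a z^2 + b z + c = 0 with a = -0.131, b = -0.626, c = 1.
Discriminant D = b^2 - 4ac = (-0.626)^2 - 4*(-0.131)*1 = 0.391876 - (-0.524) = 0.915876.
D >= 0, so the roots are real: z = (-b +/- sqrt(D)) / (2a) = (0.626 +/- 0.957014) / (-0.262).
  z_1 = (0.626 + 0.957014) / (-0.262) = -6.042,   |z_1| = 6.042.
  z_2 = (0.626 - 0.957014) / (-0.262) = 1.2634,   |z_2| = 1.2634.
Moduli of all roots: 6.0420, 1.2634.
All moduli strictly greater than 1? Yes.
Verdict: Stationary.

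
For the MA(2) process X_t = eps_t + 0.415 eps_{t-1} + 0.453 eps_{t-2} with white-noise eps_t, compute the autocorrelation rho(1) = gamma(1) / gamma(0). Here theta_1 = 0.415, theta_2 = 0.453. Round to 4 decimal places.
\rho(1) = 0.4378

For an MA(q) process with theta_0 = 1, the autocovariance is
  gamma(k) = sigma^2 * sum_{i=0..q-k} theta_i * theta_{i+k},
and rho(k) = gamma(k) / gamma(0). Sigma^2 cancels.
  numerator   = (1)*(0.415) + (0.415)*(0.453) = 0.602995.
  denominator = (1)^2 + (0.415)^2 + (0.453)^2 = 1.377434.
  rho(1) = 0.602995 / 1.377434 = 0.4378.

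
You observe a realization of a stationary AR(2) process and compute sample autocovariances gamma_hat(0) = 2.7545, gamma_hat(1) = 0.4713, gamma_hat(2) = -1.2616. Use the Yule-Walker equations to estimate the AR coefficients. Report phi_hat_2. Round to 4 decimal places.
\hat\phi_{2} = -0.5020

The Yule-Walker equations for an AR(p) process read, in matrix form,
  Gamma_p phi = r_p,   with   (Gamma_p)_{ij} = gamma(|i - j|),
                       (r_p)_i = gamma(i),   i,j = 1..p.
Substitute the sample gammas (Toeplitz matrix and right-hand side of size 2):
  Gamma_p = [[2.7545, 0.4713], [0.4713, 2.7545]]
  r_p     = [0.4713, -1.2616]
Written out:
  2.7545 phi_1 + 0.4713 phi_2 = 0.4713
  0.4713 phi_1 + 2.7545 phi_2 = -1.2616
Solve by Cramer's rule:
  det = gamma(0)^2 - gamma(1)^2 = (2.7545)^2 - (0.4713)^2 = 7.58727025 - 0.22212369 = 7.36514656
  phi_hat_1 = [gamma(1) gamma(0) - gamma(1) gamma(2)] / det = [(0.4713)(2.7545) - (0.4713)(-1.2616)] / 7.36514656 = 1.89278793 / 7.36514656 = 0.257
  phi_hat_2 = [gamma(0) gamma(2) - gamma(1)^2] / det = [(2.7545)(-1.2616) - (0.4713)^2] / 7.36514656 = -3.69720089 / 7.36514656 = -0.502
So phi_hat = [0.2570, -0.5020].
Therefore phi_hat_2 = -0.5020.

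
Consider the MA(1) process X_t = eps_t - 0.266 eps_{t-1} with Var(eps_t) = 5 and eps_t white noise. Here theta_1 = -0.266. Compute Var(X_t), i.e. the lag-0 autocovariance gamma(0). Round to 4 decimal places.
\gamma(0) = 5.3538

For an MA(q) process X_t = eps_t + sum_i theta_i eps_{t-i} with
Var(eps_t) = sigma^2, the variance is
  gamma(0) = sigma^2 * (1 + sum_i theta_i^2).
  sum_i theta_i^2 = (-0.266)^2 = 0.070756.
  gamma(0) = 5 * (1 + 0.070756) = 5 * 1.070756 = 5.35378, which rounds to 5.3538.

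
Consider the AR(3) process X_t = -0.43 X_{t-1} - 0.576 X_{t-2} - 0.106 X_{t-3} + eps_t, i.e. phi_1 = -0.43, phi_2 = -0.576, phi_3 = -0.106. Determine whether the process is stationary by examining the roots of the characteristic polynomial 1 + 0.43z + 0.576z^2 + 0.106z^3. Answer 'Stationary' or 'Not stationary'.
\text{Stationary}

The AR(p) characteristic polynomial is P(z) = 1 + 0.43z + 0.576z^2 + 0.106z^3.
Stationarity requires all roots to lie outside the unit circle, i.e. |z| > 1 for every root.
Degree 3: look for a simple real root z0 first, then factor out (1 - z/z0) and solve the remaining quadratic.
Testing z0 = -5: P(-5) = 1 + (0.43)(-5) + (0.576)(-5)^2 + (0.106)(-5)^3
  = 1 + (-2.15) + (14.4) + (-13.25) = 0.  So z_0 = -5 is a root, |z_0| = 5.
Divide out the factor (1 + 0.2 z) = (1 - z/z0) (since 1/z0 = -0.2):
  P(z) = (1 + 0.2 z)(1 + (0.23) z + (0.53) z^2)
  [check: z-coef 0.23 - (-0.2) = 0.43; z^2-coef 0.53 - (-0.2)(0.23) = 0.576; z^3-coef -(-0.2)(0.53) = 0.106.]
Remaining roots from the quadratic factor 1 + (0.23) z + (0.53) z^2:
  Set 1 + (0.23) z + (0.53) z^2 = 0, i.e. a z^2 + b z + c = 0 with a = 0.53, b = 0.23, c = 1.
  Discriminant D = b^2 - 4ac = (0.23)^2 - 4*(0.53)*1 = 0.0529 - (2.12) = -2.0671.
  D < 0, so the roots are the complex-conjugate pair z = (-b +/- i sqrt(-D)) / (2a) = -0.217 +/- 1.3564i.
  For a conjugate pair |z|^2 = z * conj(z) = (product of roots) = c/a = 1/(0.53) = 1.886792, so |z| = sqrt(1.886792) = 1.3736 for both roots.
Moduli of all roots: 5.0000, 1.3736, 1.3736.
All moduli strictly greater than 1? Yes.
Verdict: Stationary.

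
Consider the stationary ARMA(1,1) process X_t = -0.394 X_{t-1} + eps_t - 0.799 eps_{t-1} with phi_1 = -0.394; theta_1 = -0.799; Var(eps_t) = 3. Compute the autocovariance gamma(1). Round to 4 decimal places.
\gamma(1) = -5.5704

Multiply the model equation by X_{t-k} and take expectations. With theta_0 = psi_0 = 1 and psi_j the MA(infinity) weights, this gives
  gamma(k) - sum_i phi_i gamma(k-i) = c_k,
  c_k = sigma^2 * sum_{j=k..q} theta_j psi_{j-k}   (c_k = 0 for k > q),
using gamma(-m) = gamma(m).
psi-weights needed (psi_j = theta_j + sum_i phi_i psi_{j-i}):
  psi_1 = theta_1 + phi_1 = -0.799 + (-0.394) = -1.193
Right-hand sides:
  c_0 = sigma^2 (1 + theta_1 psi_1) = 3 * (1 + (-0.799)(-1.193)) = 3 * 1.953207 = 5.859621
  c_1 = sigma^2 theta_1 = 3 * (-0.799) = -2.397
  c_2 = 0
Equations for k = 0 and k = 1 (AR order 1):
  gamma(0) = phi_1 gamma(1) + c_0
  gamma(1) = phi_1 gamma(0) + c_1
Substituting the second into the first: gamma(0) (1 - phi_1^2) = c_0 + phi_1 c_1, so
  gamma(0) = (c_0 + phi_1 c_1) / (1 - phi_1^2) = (5.859621 + (-0.394)(-2.397)) / (1 - (-0.394)^2) = 6.804039 / 0.844764 = 8.054367.
  gamma(1) = phi_1 gamma(0) + c_1 = (-0.394)(8.054367) + (-2.397) = -5.57042.
Therefore gamma(1) = -5.5704 (to 4 decimal places).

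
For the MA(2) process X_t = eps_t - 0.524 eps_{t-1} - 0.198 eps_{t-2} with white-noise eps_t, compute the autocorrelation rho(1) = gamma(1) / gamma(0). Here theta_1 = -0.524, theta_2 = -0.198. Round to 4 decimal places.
\rho(1) = -0.3199

For an MA(q) process with theta_0 = 1, the autocovariance is
  gamma(k) = sigma^2 * sum_{i=0..q-k} theta_i * theta_{i+k},
and rho(k) = gamma(k) / gamma(0). Sigma^2 cancels.
  numerator   = (1)*(-0.524) + (-0.524)*(-0.198) = -0.420248.
  denominator = (1)^2 + (-0.524)^2 + (-0.198)^2 = 1.31378.
  rho(1) = -0.420248 / 1.31378 = -0.3199.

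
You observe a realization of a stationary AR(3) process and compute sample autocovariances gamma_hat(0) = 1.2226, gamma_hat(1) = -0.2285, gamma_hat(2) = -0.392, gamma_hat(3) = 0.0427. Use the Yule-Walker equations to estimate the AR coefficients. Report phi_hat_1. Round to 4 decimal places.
\hat\phi_{1} = -0.3070

The Yule-Walker equations for an AR(p) process read, in matrix form,
  Gamma_p phi = r_p,   with   (Gamma_p)_{ij} = gamma(|i - j|),
                       (r_p)_i = gamma(i),   i,j = 1..p.
Substitute the sample gammas (Toeplitz matrix and right-hand side of size 3):
  Gamma_p = [[1.2226, -0.2285, -0.392], [-0.2285, 1.2226, -0.2285], [-0.392, -0.2285, 1.2226]]
  r_p     = [-0.2285, -0.392, 0.0427]
Written out (R1..R3):
  (R1) 1.2226 phi_1 - 0.2285 phi_2 - 0.392 phi_3 = -0.2285
  (R2) -0.2285 phi_1 + 1.2226 phi_2 - 0.2285 phi_3 = -0.392
  (R3) -0.392 phi_1 - 0.2285 phi_2 + 1.2226 phi_3 = 0.0427
Gaussian elimination:
  R2 <- R2 - (-0.2285/1.2226) R1 = R2 - (-0.186897) R1:  1.179894 phi_2 - 0.301764 phi_3 = -0.434706
  R3 <- R3 - (-0.392/1.2226) R1 = R3 - (-0.320628) R1:  -0.301764 phi_2 + 1.096914 phi_3 = -0.030564
  R3 <- R3 - (-0.301764/1.179894) R2 = R3 - (-0.255755) R2:  1.019736 phi_3 = -0.141742
Back-substitution:
  phi_hat_3 = -0.141742 / 1.019736 = -0.138998
  phi_hat_2 = (-0.434706 - (-0.301764)(-0.138998)) / 1.179894 = -0.403977
  phi_hat_1 = (-0.2285 - (-0.2285)(-0.403977) - (-0.392)(-0.138998)) / 1.2226 = -0.306966
So phi_hat = [-0.3070, -0.4040, -0.1390].
Therefore phi_hat_1 = -0.3070.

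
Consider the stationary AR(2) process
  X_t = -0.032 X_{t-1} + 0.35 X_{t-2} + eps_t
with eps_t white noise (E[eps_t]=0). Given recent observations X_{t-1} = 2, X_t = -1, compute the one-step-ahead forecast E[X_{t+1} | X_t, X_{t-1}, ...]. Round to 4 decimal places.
E[X_{t+1} \mid \mathcal F_t] = 0.7320

For an AR(p) model X_t = c + sum_i phi_i X_{t-i} + eps_t, the
one-step-ahead conditional mean is
  E[X_{t+1} | X_t, ...] = c + sum_i phi_i X_{t+1-i}.
Substitute known values:
  E[X_{t+1} | ...] = (-0.032) * (-1) + (0.35) * (2)
                   = 0.7320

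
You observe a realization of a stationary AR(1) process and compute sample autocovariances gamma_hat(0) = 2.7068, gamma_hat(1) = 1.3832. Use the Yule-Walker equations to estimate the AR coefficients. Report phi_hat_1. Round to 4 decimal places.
\hat\phi_{1} = 0.5110

The Yule-Walker equations for an AR(p) process read, in matrix form,
  Gamma_p phi = r_p,   with   (Gamma_p)_{ij} = gamma(|i - j|),
                       (r_p)_i = gamma(i),   i,j = 1..p.
Substitute the sample gammas (Toeplitz matrix and right-hand side of size 1):
  Gamma_p = [[2.7068]]
  r_p     = [1.3832]
With p = 1 this is the single equation gamma(0) phi_1 = gamma(1):
  phi_hat_1 = gamma(1) / gamma(0) = 1.3832 / 2.7068 = 0.5110.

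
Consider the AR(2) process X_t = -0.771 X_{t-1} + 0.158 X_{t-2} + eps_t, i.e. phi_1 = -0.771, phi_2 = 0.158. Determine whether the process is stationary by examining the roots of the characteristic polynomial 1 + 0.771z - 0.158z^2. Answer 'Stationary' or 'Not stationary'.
\text{Stationary}

The AR(p) characteristic polynomial is P(z) = 1 + 0.771z - 0.158z^2.
Stationarity requires all roots to lie outside the unit circle, i.e. |z| > 1 for every root.
Set 1 + (0.771) z + (-0.158) z^2 = 0, i.e. a z^2 + b z + c = 0 with a = -0.158, b = 0.771, c = 1.
Discriminant D = b^2 - 4ac = (0.771)^2 - 4*(-0.158)*1 = 0.594441 - (-0.632) = 1.226441.
D >= 0, so the roots are real: z = (-b +/- sqrt(D)) / (2a) = (-0.771 +/- 1.107448) / (-0.316).
  z_1 = (-0.771 + 1.107448) / (-0.316) = -1.0647,   |z_1| = 1.0647.
  z_2 = (-0.771 - 1.107448) / (-0.316) = 5.9445,   |z_2| = 5.9445.
Moduli of all roots: 1.0647, 5.9445.
All moduli strictly greater than 1? Yes.
Verdict: Stationary.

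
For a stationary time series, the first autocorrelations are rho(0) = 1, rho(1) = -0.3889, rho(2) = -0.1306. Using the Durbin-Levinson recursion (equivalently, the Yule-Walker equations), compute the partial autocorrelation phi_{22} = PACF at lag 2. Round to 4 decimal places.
\phi_{22} = -0.3321

The PACF at lag k is phi_{kk}, the last component of the solution
to the Yule-Walker system G_k phi = r_k where
  (G_k)_{ij} = rho(|i - j|), (r_k)_i = rho(i), i,j = 1..k.
Equivalently, Durbin-Levinson gives phi_{kk} iteratively:
  phi_{11} = rho(1)
  phi_{kk} = [rho(k) - sum_{j=1..k-1} phi_{k-1,j} rho(k-j)]
            / [1 - sum_{j=1..k-1} phi_{k-1,j} rho(j)],
  phi_{k,j} = phi_{k-1,j} - phi_{kk} phi_{k-1,k-j},  j = 1..k-1.
Step k = 1:
  phi_11 = rho(1) = -0.3889.
Step k = 2:
  phi_22 = [rho(2) - phi_11 rho(1)] / [1 - phi_11 rho(1)] = [-0.1306 - (-0.3889)(-0.3889)] / [1 - (-0.3889)(-0.3889)]
         = -0.28184321 / 0.84875679 = -0.3321.
Therefore phi_{22} = -0.3321.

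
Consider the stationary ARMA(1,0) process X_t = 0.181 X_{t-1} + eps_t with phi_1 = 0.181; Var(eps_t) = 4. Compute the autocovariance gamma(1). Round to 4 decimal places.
\gamma(1) = 0.7485

Multiply the model equation by X_{t-k} and take expectations. With theta_0 = psi_0 = 1 and psi_j the MA(infinity) weights, this gives
  gamma(k) - sum_i phi_i gamma(k-i) = c_k,
  c_k = sigma^2 * sum_{j=k..q} theta_j psi_{j-k}   (c_k = 0 for k > q),
using gamma(-m) = gamma(m).
Pure AR (q = 0): c_0 = sigma^2 = 4, c_k = 0 for k >= 1.
Equations for k = 0 and k = 1 (AR order 1):
  gamma(0) = phi_1 gamma(1) + c_0
  gamma(1) = phi_1 gamma(0) + c_1
Substituting the second into the first: gamma(0) (1 - phi_1^2) = c_0 + phi_1 c_1, so
  gamma(0) = c_0 / (1 - phi_1^2) = 4 / (1 - (0.181)^2) = 4 / 0.967239 = 4.135483.
  gamma(1) = phi_1 gamma(0) = (0.181)(4.135483) = 0.748522.
Therefore gamma(1) = 0.7485 (to 4 decimal places).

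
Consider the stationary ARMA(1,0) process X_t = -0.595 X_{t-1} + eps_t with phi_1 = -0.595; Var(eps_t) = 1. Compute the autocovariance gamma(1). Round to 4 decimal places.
\gamma(1) = -0.9211

Multiply the model equation by X_{t-k} and take expectations. With theta_0 = psi_0 = 1 and psi_j the MA(infinity) weights, this gives
  gamma(k) - sum_i phi_i gamma(k-i) = c_k,
  c_k = sigma^2 * sum_{j=k..q} theta_j psi_{j-k}   (c_k = 0 for k > q),
using gamma(-m) = gamma(m).
Pure AR (q = 0): c_0 = sigma^2 = 1, c_k = 0 for k >= 1.
Equations for k = 0 and k = 1 (AR order 1):
  gamma(0) = phi_1 gamma(1) + c_0
  gamma(1) = phi_1 gamma(0) + c_1
Substituting the second into the first: gamma(0) (1 - phi_1^2) = c_0 + phi_1 c_1, so
  gamma(0) = c_0 / (1 - phi_1^2) = 1 / (1 - (-0.595)^2) = 1 / 0.645975 = 1.548048.
  gamma(1) = phi_1 gamma(0) = (-0.595)(1.548048) = -0.921088.
Therefore gamma(1) = -0.9211 (to 4 decimal places).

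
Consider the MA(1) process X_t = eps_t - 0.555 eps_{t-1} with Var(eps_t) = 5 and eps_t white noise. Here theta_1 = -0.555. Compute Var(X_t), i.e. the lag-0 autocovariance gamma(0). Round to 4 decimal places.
\gamma(0) = 6.5401

For an MA(q) process X_t = eps_t + sum_i theta_i eps_{t-i} with
Var(eps_t) = sigma^2, the variance is
  gamma(0) = sigma^2 * (1 + sum_i theta_i^2).
  sum_i theta_i^2 = (-0.555)^2 = 0.308025.
  gamma(0) = 5 * (1 + 0.308025) = 5 * 1.308025 = 6.540125, which rounds to 6.5401.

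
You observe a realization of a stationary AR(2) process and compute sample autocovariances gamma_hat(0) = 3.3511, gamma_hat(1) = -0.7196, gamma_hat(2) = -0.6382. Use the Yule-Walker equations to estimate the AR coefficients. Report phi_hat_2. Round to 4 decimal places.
\hat\phi_{2} = -0.2480

The Yule-Walker equations for an AR(p) process read, in matrix form,
  Gamma_p phi = r_p,   with   (Gamma_p)_{ij} = gamma(|i - j|),
                       (r_p)_i = gamma(i),   i,j = 1..p.
Substitute the sample gammas (Toeplitz matrix and right-hand side of size 2):
  Gamma_p = [[3.3511, -0.7196], [-0.7196, 3.3511]]
  r_p     = [-0.7196, -0.6382]
Written out:
  3.3511 phi_1 - 0.7196 phi_2 = -0.7196
  -0.7196 phi_1 + 3.3511 phi_2 = -0.6382
Solve by Cramer's rule:
  det = gamma(0)^2 - gamma(1)^2 = (3.3511)^2 - (-0.7196)^2 = 11.22987121 - 0.51782416 = 10.71204705
  phi_hat_1 = [gamma(1) gamma(0) - gamma(1) gamma(2)] / det = [(-0.7196)(3.3511) - (-0.7196)(-0.6382)] / 10.71204705 = -2.87070028 / 10.71204705 = -0.268
  phi_hat_2 = [gamma(0) gamma(2) - gamma(1)^2] / det = [(3.3511)(-0.6382) - (-0.7196)^2] / 10.71204705 = -2.65649618 / 10.71204705 = -0.248
So phi_hat = [-0.2680, -0.2480].
Therefore phi_hat_2 = -0.2480.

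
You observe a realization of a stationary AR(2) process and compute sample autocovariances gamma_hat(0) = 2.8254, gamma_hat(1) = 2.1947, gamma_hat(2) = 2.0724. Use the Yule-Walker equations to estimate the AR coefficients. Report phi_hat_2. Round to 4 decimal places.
\hat\phi_{2} = 0.3280

The Yule-Walker equations for an AR(p) process read, in matrix form,
  Gamma_p phi = r_p,   with   (Gamma_p)_{ij} = gamma(|i - j|),
                       (r_p)_i = gamma(i),   i,j = 1..p.
Substitute the sample gammas (Toeplitz matrix and right-hand side of size 2):
  Gamma_p = [[2.8254, 2.1947], [2.1947, 2.8254]]
  r_p     = [2.1947, 2.0724]
Written out:
  2.8254 phi_1 + 2.1947 phi_2 = 2.1947
  2.1947 phi_1 + 2.8254 phi_2 = 2.0724
Solve by Cramer's rule:
  det = gamma(0)^2 - gamma(1)^2 = (2.8254)^2 - (2.1947)^2 = 7.98288516 - 4.81670809 = 3.16617707
  phi_hat_1 = [gamma(1) gamma(0) - gamma(1) gamma(2)] / det = [(2.1947)(2.8254) - (2.1947)(2.0724)] / 3.16617707 = 1.6526091 / 3.16617707 = 0.522
  phi_hat_2 = [gamma(0) gamma(2) - gamma(1)^2] / det = [(2.8254)(2.0724) - (2.1947)^2] / 3.16617707 = 1.03865087 / 3.16617707 = 0.328
So phi_hat = [0.5220, 0.3280].
Therefore phi_hat_2 = 0.3280.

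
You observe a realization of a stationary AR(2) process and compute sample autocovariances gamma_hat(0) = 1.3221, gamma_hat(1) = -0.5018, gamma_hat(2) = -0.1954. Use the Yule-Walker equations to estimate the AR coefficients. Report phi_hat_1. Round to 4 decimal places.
\hat\phi_{1} = -0.5090

The Yule-Walker equations for an AR(p) process read, in matrix form,
  Gamma_p phi = r_p,   with   (Gamma_p)_{ij} = gamma(|i - j|),
                       (r_p)_i = gamma(i),   i,j = 1..p.
Substitute the sample gammas (Toeplitz matrix and right-hand side of size 2):
  Gamma_p = [[1.3221, -0.5018], [-0.5018, 1.3221]]
  r_p     = [-0.5018, -0.1954]
Written out:
  1.3221 phi_1 - 0.5018 phi_2 = -0.5018
  -0.5018 phi_1 + 1.3221 phi_2 = -0.1954
Solve by Cramer's rule:
  det = gamma(0)^2 - gamma(1)^2 = (1.3221)^2 - (-0.5018)^2 = 1.74794841 - 0.25180324 = 1.49614517
  phi_hat_1 = [gamma(1) gamma(0) - gamma(1) gamma(2)] / det = [(-0.5018)(1.3221) - (-0.5018)(-0.1954)] / 1.49614517 = -0.7614815 / 1.49614517 = -0.509
  phi_hat_2 = [gamma(0) gamma(2) - gamma(1)^2] / det = [(1.3221)(-0.1954) - (-0.5018)^2] / 1.49614517 = -0.51014158 / 1.49614517 = -0.341
So phi_hat = [-0.5090, -0.3410].
Therefore phi_hat_1 = -0.5090.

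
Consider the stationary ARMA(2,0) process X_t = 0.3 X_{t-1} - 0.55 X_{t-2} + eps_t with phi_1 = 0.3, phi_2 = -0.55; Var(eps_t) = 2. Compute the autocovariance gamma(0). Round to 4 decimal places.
\gamma(0) = 2.9790

Multiply the model equation by X_{t-k} and take expectations. With theta_0 = psi_0 = 1 and psi_j the MA(infinity) weights, this gives
  gamma(k) - sum_i phi_i gamma(k-i) = c_k,
  c_k = sigma^2 * sum_{j=k..q} theta_j psi_{j-k}   (c_k = 0 for k > q),
using gamma(-m) = gamma(m).
Pure AR (q = 0): c_0 = sigma^2 = 2, c_k = 0 for k >= 1.
Equations for k = 0, 1, 2 (AR order 2, c_2 = 0):
  (E0) gamma(0) = phi_1 gamma(1) + phi_2 gamma(2) + c_0
  (E1) gamma(1) = phi_1 gamma(0) + phi_2 gamma(1) + c_1
  (E2) gamma(2) = phi_1 gamma(1) + phi_2 gamma(0)
From (E1): gamma(1) = A gamma(0) + B with
  A = phi_1 / (1 - phi_2) = 0.3 / 1.55 = 0.193548,   B = c_1 / (1 - phi_2) = 0 / 1.55 = 0.
Insert (E2) into (E0): gamma(0) (1 - phi_2^2) = phi_1 (1 + phi_2) gamma(1) + c_0.
  phi_1 (1 + phi_2) = (0.3)(0.45) = 0.135,   1 - phi_2^2 = 0.6975.
Replace gamma(1) by A gamma(0) + B and collect gamma(0):
  gamma(0) [0.6975 - (0.135)(0.193548)] = c_0 = 2
  gamma(0) * 0.671371 = 2
  gamma(0) = 2 / 0.671371 = 2.978979.
Therefore gamma(0) = 2.9790 (to 4 decimal places).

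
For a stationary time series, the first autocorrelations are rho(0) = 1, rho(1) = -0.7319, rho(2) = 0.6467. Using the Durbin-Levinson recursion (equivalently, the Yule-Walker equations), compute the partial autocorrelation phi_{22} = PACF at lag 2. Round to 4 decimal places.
\phi_{22} = 0.2391

The PACF at lag k is phi_{kk}, the last component of the solution
to the Yule-Walker system G_k phi = r_k where
  (G_k)_{ij} = rho(|i - j|), (r_k)_i = rho(i), i,j = 1..k.
Equivalently, Durbin-Levinson gives phi_{kk} iteratively:
  phi_{11} = rho(1)
  phi_{kk} = [rho(k) - sum_{j=1..k-1} phi_{k-1,j} rho(k-j)]
            / [1 - sum_{j=1..k-1} phi_{k-1,j} rho(j)],
  phi_{k,j} = phi_{k-1,j} - phi_{kk} phi_{k-1,k-j},  j = 1..k-1.
Step k = 1:
  phi_11 = rho(1) = -0.7319.
Step k = 2:
  phi_22 = [rho(2) - phi_11 rho(1)] / [1 - phi_11 rho(1)] = [0.6467 - (-0.7319)(-0.7319)] / [1 - (-0.7319)(-0.7319)]
         = 0.11102239 / 0.46432239 = 0.2391.
Therefore phi_{22} = 0.2391.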